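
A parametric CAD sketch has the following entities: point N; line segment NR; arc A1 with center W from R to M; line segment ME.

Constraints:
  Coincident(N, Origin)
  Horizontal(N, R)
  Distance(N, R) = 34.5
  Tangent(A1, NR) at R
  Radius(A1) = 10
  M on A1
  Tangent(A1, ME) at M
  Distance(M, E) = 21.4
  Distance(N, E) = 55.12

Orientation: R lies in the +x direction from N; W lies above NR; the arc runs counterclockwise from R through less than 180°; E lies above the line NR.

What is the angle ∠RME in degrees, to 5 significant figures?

136.66°

Checks: |WM| = 10.00 ✓; ∠(WM, ME) = 90.00° ✓; |ME| = 21.40 ✓; |NE| = 55.12 ✓.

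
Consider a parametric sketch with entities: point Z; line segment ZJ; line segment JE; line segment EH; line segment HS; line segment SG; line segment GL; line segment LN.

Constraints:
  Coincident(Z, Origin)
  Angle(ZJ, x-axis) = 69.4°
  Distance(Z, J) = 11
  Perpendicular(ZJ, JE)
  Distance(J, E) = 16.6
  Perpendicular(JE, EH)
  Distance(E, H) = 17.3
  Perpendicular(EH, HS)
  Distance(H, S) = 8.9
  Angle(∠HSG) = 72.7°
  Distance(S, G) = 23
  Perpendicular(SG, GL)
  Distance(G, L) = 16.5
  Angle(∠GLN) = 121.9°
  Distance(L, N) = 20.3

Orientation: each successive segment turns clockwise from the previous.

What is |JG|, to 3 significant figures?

15.3

The perpendicularity gives HS at right angles to EH, so HS runs at 159°; with |HS| = 8.9, S = (4.99, -8.61). ∠HSG = 72.7° gives SG at 52.1° from the x-axis; with |SG| = 23.0, G = (19.1, 9.54). Then |JG| = |G − J| = 15.3.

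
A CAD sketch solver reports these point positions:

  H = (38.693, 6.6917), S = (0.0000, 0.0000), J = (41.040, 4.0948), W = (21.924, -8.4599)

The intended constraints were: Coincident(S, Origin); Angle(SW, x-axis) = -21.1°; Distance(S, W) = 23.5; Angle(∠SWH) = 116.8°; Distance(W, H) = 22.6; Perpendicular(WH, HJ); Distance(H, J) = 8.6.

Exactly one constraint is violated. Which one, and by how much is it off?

Distance(H, J) = 8.6 — off by 5.10.

S = (0.00, 0.00) ✓; SW at -21.10° ✓; |SW| = 23.50 ✓; ∠SWH = 116.8° ✓; |WH| = 22.60 ✓; ∠(WH, HJ) = 89.99° ✓; |HJ| = 3.500 ✗.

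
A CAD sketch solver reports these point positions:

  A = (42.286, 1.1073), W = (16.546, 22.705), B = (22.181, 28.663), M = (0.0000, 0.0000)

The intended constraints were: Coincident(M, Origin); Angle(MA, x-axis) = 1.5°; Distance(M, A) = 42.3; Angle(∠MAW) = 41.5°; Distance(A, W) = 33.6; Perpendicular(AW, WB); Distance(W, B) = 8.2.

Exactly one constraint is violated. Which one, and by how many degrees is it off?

Perpendicular(AW, WB) — off by 3.41°.

M = (0.00, 0.00) ✓; MA at 1.500° ✓; |MA| = 42.30 ✓; ∠MAW = 41.50° ✓; |AW| = 33.60 ✓; ∠(AW, WB) = 93.41° ✗; |WB| = 8.201 ✓.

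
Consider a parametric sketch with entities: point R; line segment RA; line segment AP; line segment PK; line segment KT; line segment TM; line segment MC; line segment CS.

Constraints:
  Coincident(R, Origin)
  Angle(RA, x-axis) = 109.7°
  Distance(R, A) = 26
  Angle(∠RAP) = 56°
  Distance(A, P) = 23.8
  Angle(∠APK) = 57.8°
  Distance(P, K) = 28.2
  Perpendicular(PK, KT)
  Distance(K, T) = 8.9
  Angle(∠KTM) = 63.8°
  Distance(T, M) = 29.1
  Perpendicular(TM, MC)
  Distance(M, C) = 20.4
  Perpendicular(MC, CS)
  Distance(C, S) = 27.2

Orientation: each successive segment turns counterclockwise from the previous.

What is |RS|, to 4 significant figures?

13.98

The perpendicularity gives MC at right angles to TM, so MC runs at -67.90°; with |MC| = 20.4, C = (-13.38, -17.69). The perpendicularity gives CS at right angles to MC, so CS runs at 22.10°; with |CS| = 27.2, S = (11.82, -7.458). Then |RS| = |S − R| = 13.98.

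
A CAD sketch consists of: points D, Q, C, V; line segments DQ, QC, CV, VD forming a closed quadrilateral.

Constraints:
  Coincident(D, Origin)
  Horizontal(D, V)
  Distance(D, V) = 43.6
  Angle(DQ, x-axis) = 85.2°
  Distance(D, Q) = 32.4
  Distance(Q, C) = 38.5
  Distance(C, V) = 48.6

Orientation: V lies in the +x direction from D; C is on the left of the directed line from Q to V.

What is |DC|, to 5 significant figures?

61.258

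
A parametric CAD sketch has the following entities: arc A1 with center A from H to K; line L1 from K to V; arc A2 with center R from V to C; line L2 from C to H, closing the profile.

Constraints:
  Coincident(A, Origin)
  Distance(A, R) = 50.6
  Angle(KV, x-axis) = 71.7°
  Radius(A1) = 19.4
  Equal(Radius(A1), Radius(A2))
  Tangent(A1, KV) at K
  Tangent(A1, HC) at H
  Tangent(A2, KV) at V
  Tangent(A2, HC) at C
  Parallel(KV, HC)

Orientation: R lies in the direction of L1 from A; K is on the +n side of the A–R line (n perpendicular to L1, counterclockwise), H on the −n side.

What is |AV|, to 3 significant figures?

54.2

The slot axis is L1's direction at 71.7°, so u = (cos 71.7°, sin 71.7°) = (0.314, 0.949) and n = (−sin 71.7°, cos 71.7°) = (-0.949, 0.314). A is at the origin and R lies 50.6 along u from A, so R = 50.6·u = (15.9, 48.0). Tangency of A1 to both parallel lines with radius 19.4 puts K and H at A ± 19.4·n: K = (-18.4, 6.09), H = (18.4, -6.09). Equal radii place V and C the same way about R: V = R + 19.4·n = (-2.53, 54.1), C = R − 19.4·n = (34.3, 41.9). Then |AV| = |V − A| = 54.2.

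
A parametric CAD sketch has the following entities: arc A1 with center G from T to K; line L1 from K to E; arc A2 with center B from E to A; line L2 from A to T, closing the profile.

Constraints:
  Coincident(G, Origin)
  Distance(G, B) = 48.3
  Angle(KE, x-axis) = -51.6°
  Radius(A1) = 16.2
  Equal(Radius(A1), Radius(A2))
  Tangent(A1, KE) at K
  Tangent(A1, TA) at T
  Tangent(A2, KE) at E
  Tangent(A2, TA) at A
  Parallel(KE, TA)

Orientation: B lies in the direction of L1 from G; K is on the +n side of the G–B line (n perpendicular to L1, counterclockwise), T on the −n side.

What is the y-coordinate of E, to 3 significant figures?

-27.8

The slot axis is L1's direction at -51.6°, so u = (cos -51.6°, sin -51.6°) = (0.621, -0.784) and n = (−sin -51.6°, cos -51.6°) = (0.784, 0.621). G is at the origin and B lies 48.3 along u from G, so B = 48.3·u = (30.0, -37.9). Tangency of A1 to both parallel lines with radius 16.2 puts K and T at G ± 16.2·n: K = (12.7, 10.1), T = (-12.7, -10.1). Equal radii place E and A the same way about B: E = B + 16.2·n = (42.7, -27.8), A = B − 16.2·n = (17.3, -47.9). So E.y = -27.8.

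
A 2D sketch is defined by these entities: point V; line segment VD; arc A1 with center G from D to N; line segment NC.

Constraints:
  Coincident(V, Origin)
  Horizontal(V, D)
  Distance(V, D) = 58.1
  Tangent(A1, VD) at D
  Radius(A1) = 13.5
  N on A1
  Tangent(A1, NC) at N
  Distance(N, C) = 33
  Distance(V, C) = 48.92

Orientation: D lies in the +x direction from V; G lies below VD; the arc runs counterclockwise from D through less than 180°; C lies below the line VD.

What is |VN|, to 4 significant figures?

46.57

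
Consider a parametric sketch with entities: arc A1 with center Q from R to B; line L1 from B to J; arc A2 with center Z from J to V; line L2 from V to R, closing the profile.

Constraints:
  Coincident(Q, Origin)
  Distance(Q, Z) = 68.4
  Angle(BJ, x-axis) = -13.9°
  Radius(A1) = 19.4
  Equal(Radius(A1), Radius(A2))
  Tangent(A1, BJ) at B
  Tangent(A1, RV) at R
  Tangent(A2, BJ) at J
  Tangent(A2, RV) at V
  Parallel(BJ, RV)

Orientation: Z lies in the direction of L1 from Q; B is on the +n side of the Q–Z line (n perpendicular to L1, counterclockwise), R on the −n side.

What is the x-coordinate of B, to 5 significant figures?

4.6604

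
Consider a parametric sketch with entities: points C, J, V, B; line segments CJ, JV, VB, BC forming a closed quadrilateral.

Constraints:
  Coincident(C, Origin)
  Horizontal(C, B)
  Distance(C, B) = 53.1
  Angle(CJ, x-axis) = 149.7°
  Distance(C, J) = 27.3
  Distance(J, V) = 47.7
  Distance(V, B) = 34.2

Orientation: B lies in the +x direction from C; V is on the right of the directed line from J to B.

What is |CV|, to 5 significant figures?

20.640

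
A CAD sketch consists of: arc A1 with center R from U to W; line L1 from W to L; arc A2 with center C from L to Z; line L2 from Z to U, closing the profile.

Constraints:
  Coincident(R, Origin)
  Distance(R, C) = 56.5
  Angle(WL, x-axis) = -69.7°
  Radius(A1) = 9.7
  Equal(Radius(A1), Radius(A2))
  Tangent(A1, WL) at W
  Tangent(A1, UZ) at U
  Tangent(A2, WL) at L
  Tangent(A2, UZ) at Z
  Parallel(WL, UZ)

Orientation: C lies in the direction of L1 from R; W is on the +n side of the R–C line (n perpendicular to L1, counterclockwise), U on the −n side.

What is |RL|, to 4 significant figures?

57.33

The slot axis is L1's direction at -69.7°, so u = (cos -69.7°, sin -69.7°) = (0.3469, -0.9379) and n = (−sin -69.7°, cos -69.7°) = (0.9379, 0.3469). R is at the origin and C lies 56.5 along u from R, so C = 56.5·u = (19.60, -52.99). Tangency of A1 to both parallel lines with radius 9.7 puts W and U at R ± 9.7·n: W = (9.098, 3.365), U = (-9.098, -3.365). Equal radii place L and Z the same way about C: L = C + 9.7·n = (28.70, -49.63), Z = C − 9.7·n = (10.50, -56.36). Then |RL| = |L − R| = 57.33.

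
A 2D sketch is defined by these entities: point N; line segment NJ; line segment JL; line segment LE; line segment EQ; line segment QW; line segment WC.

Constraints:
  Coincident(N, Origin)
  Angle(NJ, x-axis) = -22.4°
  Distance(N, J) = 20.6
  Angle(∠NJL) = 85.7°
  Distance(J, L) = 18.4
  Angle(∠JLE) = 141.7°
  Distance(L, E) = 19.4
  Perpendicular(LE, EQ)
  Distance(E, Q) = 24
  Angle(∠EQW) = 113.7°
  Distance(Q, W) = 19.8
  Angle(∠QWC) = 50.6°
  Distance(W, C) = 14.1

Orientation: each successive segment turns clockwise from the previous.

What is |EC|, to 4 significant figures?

23.30

∠EQW = 113.7° gives QW at 48.70° from the x-axis; with |QW| = 19.8, W = (-3.879, 4.140). ∠QWC = 50.6° gives WC at -80.70° from the x-axis; with |WC| = 14.1, C = (-1.600, -9.775). Then |EC| = |C − E| = 23.30.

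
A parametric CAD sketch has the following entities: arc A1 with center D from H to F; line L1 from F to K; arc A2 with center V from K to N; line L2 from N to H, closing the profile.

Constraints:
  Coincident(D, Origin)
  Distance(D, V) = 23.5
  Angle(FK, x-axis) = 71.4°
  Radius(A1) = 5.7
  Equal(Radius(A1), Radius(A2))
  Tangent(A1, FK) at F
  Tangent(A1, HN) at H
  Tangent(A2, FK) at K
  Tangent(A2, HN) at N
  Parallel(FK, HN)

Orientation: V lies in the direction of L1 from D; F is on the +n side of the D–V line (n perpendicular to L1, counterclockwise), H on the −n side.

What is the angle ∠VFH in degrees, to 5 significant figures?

76.366°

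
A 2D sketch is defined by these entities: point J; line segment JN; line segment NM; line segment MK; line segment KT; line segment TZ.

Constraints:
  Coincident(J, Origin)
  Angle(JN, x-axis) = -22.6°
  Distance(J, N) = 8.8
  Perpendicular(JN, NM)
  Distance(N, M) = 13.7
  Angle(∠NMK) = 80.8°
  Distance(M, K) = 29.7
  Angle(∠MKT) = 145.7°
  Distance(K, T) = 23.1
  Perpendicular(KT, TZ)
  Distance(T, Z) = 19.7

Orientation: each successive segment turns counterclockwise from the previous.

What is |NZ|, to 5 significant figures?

38.836

∠MKT = 145.7° gives KT at -159.10° from the x-axis; with |KT| = 23.1, T = (-37.082, 7.9084). The perpendicularity gives TZ at right angles to KT, so TZ runs at -69.100°; with |TZ| = 19.7, Z = (-30.055, -10.495). Then |NZ| = |Z − N| = 38.836.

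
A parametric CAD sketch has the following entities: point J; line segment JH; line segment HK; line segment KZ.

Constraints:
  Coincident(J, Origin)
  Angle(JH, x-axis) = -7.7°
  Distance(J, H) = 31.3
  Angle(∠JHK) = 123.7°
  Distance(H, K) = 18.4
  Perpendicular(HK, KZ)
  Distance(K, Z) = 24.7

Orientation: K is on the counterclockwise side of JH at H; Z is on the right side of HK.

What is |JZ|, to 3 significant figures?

62.1

J is at the origin; JH runs at -7.7° with length 31.3, so H = 31.3·(cos -7.7°, sin -7.7°) = (31.0, -4.19). ∠JHK = 123.7°, so HK runs at -7.7° + (180° − 123.7°) = 48.6° from the x-axis; with |HK| = 18.4, K = H + 18.4·(cos 48.6°, sin 48.6°) = (43.2, 9.61). The perpendicularity gives KZ at right angles to HK; with |KZ| = 24.7 on the right of HK, Z = K + 24.7·(0.750, -0.661) = (61.7, -6.73). Then |JZ| = |Z − J| = 62.1.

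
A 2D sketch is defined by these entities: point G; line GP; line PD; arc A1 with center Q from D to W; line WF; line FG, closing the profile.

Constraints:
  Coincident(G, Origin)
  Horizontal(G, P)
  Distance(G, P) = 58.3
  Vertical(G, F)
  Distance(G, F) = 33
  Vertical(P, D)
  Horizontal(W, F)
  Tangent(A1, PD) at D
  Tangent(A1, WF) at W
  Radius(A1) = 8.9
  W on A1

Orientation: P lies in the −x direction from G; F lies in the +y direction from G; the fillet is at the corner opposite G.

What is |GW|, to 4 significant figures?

59.41

G is at the origin; G and P share the same y with |GP| = 58.3 and P on the −x side, so P = (-58.30, 0.000). GF is vertical with |GF| = 33.0 and F on the +y side, so F = (0.000, 33.00). The virtual corner opposite G is at (-58.30, 33.00). Since A1 is tangent to PD there, QD ⟂ PD and A1 meets WF tangentially, so QW is at right angles to WF, with radius 8.9, so the center Q sits 8.9 in from both sides at Q = (-49.40, 24.10). That places the tangent points at D = (-58.30, 24.10) on PD and W = (-49.40, 33.00) on WF. Then |GW| = |W − G| = 59.41.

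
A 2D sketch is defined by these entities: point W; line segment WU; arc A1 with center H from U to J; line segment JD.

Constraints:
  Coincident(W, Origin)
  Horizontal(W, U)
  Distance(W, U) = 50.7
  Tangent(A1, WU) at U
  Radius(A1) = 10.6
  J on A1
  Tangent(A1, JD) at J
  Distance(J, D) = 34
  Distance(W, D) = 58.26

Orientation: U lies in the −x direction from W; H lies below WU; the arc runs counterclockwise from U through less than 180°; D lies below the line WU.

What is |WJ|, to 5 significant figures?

61.499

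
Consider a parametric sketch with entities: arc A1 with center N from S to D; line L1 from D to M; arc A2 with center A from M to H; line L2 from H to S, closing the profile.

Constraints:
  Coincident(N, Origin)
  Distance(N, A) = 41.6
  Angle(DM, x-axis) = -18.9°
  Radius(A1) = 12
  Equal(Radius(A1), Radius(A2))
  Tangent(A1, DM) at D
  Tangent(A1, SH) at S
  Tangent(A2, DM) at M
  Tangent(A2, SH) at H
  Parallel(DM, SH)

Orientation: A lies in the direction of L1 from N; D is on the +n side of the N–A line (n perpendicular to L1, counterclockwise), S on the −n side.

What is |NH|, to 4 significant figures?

43.30

The slot axis is L1's direction at -18.9°, so u = (cos -18.9°, sin -18.9°) = (0.9461, -0.3239) and n = (−sin -18.9°, cos -18.9°) = (0.3239, 0.9461). N is at the origin and A lies 41.6 along u from N, so A = 41.6·u = (39.36, -13.47). Tangency of A1 to both parallel lines with radius 12.0 puts D and S at N ± 12.0·n: D = (3.887, 11.35), S = (-3.887, -11.35). Equal radii place M and H the same way about A: M = A + 12.0·n = (43.24, -2.122), H = A − 12.0·n = (35.47, -24.83). Then |NH| = |H − N| = 43.30.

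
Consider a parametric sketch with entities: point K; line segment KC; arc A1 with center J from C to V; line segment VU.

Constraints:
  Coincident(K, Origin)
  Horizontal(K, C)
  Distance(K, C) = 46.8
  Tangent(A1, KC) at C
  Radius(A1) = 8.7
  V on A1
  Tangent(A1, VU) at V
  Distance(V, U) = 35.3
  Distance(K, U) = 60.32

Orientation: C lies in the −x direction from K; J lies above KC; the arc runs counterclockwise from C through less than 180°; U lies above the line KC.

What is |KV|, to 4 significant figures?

39.25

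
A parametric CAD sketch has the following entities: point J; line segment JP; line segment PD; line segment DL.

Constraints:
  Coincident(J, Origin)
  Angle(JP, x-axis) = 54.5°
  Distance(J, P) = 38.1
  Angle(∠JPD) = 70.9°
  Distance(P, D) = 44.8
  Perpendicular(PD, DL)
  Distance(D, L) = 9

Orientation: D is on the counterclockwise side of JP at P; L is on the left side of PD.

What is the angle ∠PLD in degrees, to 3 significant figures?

78.6°

∠JPD = 70.9°, so PD runs at 54.5° + (180° − 70.9°) = 164° from the x-axis; with |PD| = 44.8, D = P + 44.8·(cos 164°, sin 164°) = (-20.9, 43.7). PD is perpendicular to DL; with |DL| = 9.0 on the left of PD, L = D + 9.0·(-0.282, -0.959) = (-23.4, 35.0). Then cos ∠PLD = LP·LD / (|LP||LD|), giving 78.6°.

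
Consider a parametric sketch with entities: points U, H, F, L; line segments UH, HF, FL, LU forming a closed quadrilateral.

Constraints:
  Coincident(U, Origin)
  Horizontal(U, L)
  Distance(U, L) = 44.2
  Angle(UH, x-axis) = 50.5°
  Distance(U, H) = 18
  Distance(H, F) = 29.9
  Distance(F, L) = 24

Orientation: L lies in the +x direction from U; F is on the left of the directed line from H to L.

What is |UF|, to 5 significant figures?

46.205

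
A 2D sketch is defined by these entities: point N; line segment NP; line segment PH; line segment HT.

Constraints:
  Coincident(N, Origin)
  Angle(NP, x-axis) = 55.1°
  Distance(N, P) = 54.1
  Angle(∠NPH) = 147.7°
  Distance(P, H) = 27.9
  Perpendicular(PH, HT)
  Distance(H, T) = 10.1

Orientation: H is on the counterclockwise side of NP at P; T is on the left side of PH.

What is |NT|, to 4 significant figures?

75.99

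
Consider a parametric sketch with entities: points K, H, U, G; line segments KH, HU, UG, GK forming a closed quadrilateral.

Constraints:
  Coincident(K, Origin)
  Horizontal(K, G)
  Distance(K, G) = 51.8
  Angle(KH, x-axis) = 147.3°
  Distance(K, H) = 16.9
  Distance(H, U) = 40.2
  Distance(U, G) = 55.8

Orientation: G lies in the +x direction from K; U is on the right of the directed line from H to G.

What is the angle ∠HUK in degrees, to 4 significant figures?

19.03°

K is at the origin; K and G share the same y with |KG| = 51.8 and G in +x, so G = (51.8, 0). KH runs at 147.3° with |KH| = 16.9, so H = (-14.22, 9.130). U is determined by |HU| = 40.2 and |UG| = 55.8 together: it lies at the intersection of circle(H, 40.2) and circle(G, 55.8). With |HG| = 66.65, the foot of the radical line on HG is 22.09 from H and the perpendicular offset is √(40.2² − 22.09²) = 33.59. Taking the right-of-HG solution: U = (3.059, -27.17).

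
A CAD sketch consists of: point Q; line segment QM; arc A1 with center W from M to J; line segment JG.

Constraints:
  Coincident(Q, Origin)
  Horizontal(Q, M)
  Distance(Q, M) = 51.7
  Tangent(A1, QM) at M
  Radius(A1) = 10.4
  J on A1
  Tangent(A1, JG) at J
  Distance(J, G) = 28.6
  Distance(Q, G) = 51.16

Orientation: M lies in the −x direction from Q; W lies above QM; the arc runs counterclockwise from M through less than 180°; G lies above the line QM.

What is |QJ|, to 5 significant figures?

42.336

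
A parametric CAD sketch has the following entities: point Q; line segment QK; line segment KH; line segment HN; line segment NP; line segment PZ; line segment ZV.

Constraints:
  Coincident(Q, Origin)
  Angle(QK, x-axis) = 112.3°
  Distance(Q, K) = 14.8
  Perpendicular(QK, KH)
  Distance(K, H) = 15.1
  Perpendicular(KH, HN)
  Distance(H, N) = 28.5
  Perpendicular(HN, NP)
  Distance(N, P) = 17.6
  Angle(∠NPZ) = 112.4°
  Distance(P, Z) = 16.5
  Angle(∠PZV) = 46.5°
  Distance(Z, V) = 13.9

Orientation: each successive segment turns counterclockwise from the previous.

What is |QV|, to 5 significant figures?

5.4195

Q is at the origin; QK runs at 112.3° with length 14.8, so K = (-5.6160, 13.693). QK ⟂ KH, so KH runs at -157.70°; with |KH| = 15.1, H = (-19.587, 7.9633). KH is perpendicular to HN, so HN runs at -67.700°; with |HN| = 28.5, N = (-8.7721, -18.405). The perpendicularity gives NP at right angles to HN, so NP runs at 22.300°; with |NP| = 17.6, P = (7.5116, -11.727). ∠NPZ = 112.4° gives PZ at 89.900° from the x-axis; with |PZ| = 16.5, Z = (7.5404, 4.7732). ∠PZV = 46.5° gives ZV at -136.60° from the x-axis; with |ZV| = 13.9, V = (-2.5590, -4.7773). Then |QV| = |V − Q| = 5.4195.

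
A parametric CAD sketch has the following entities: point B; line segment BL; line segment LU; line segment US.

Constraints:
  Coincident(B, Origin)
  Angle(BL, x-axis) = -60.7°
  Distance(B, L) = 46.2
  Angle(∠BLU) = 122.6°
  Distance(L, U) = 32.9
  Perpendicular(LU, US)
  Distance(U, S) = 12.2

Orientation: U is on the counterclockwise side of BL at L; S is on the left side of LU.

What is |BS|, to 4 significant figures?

63.67

B is at the origin; BL runs at -60.7° with length 46.2, so L = 46.2·(cos -60.7°, sin -60.7°) = (22.61, -40.29). ∠BLU = 122.6°, so LU runs at -60.7° + (180° − 122.6°) = -3.300° from the x-axis; with |LU| = 32.9, U = L + 32.9·(cos -3.300°, sin -3.300°) = (55.45, -42.18). LU ⟂ US; with |US| = 12.2 on the left of LU, S = U + 12.2·(0.05756, 0.9983) = (56.16, -30.00). Then |BS| = |S − B| = 63.67.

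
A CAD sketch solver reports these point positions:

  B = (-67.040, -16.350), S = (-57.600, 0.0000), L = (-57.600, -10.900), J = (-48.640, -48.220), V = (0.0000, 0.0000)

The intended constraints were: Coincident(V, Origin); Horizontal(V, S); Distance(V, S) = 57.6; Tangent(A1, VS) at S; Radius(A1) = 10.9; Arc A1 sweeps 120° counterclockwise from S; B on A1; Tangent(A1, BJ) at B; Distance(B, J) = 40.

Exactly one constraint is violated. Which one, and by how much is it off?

Distance(B, J) = 40 — off by 3.20.

V = (0.00, 0.00) ✓; V.y = 0.00, S.y = 0.00 ✓; |VS| = 57.60 ✓; ∠(LS, SV) = 90.00° ✓; |LS| = 10.90 ✓; bearing(L→B) − bearing(L→S) = 120.0° ✓; |LB| = 10.90 ✓; ∠(LB, BJ) = 90.00° ✓; |BJ| = 36.80 ✗.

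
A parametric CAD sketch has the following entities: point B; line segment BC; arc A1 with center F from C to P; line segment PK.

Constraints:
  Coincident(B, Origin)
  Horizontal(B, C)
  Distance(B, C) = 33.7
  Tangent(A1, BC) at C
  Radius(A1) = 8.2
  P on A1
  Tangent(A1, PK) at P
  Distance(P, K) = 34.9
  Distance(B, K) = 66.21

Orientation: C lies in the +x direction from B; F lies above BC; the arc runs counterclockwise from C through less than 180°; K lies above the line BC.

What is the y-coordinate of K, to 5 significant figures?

37.208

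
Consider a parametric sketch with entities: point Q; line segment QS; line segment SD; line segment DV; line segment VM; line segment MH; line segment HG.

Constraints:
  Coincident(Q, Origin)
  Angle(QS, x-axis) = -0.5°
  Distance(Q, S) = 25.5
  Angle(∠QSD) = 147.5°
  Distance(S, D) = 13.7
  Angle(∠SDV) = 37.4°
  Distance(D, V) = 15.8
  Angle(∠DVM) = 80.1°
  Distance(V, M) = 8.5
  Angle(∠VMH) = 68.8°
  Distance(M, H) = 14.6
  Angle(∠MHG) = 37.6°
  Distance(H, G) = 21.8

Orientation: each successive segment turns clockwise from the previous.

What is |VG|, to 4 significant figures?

7.869

Q is at the origin; QS runs at -0.5° with length 25.5, so S = (25.50, -0.2225). ∠QSD = 147.5° gives SD at -33.00° from the x-axis; with |SD| = 13.7, D = (36.99, -7.684). ∠SDV = 37.4° gives DV at -175.6° from the x-axis; with |DV| = 15.8, V = (21.24, -8.896). ∠DVM = 80.1° gives VM at 84.50° from the x-axis; with |VM| = 8.5, M = (22.05, -0.4354). ∠VMH = 68.8° gives MH at -26.70° from the x-axis; with |MH| = 14.6, H = (35.09, -6.995). ∠MHG = 37.6° gives HG at -169.1° from the x-axis; with |HG| = 21.8, G = (13.69, -11.12). Then |VG| = |G − V| = 7.869.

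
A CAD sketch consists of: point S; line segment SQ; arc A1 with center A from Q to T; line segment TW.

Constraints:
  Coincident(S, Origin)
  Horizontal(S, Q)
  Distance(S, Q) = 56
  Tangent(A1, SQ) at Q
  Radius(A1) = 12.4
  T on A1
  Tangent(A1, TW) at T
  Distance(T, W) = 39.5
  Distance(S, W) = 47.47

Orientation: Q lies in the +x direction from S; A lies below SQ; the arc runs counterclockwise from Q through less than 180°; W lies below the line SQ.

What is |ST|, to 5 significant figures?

45.721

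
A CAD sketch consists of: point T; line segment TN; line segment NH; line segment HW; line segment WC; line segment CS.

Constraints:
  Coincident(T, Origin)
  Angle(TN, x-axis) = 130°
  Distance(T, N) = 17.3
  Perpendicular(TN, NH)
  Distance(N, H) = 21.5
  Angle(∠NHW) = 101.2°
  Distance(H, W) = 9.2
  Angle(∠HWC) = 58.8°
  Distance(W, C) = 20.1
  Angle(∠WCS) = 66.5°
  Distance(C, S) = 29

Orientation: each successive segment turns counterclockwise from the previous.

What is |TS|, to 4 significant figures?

43.62

∠HWC = 58.8° gives WC at 60.00° from the x-axis; with |WC| = 20.1, C = (-13.11, 8.778). ∠WCS = 66.5° gives CS at 173.5° from the x-axis; with |CS| = 29.0, S = (-41.92, 12.06). Then |TS| = |S − T| = 43.62.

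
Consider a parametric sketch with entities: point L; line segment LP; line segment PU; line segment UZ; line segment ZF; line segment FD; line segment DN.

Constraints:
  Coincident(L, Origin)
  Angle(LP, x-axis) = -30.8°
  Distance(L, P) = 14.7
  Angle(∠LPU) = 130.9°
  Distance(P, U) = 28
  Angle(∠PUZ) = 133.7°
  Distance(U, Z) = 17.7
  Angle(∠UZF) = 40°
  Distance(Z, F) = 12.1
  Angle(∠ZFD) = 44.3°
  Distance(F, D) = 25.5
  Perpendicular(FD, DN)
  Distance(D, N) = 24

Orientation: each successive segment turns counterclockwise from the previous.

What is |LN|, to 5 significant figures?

72.784

∠ZFD = 44.3° gives FD at -19.700° from the x-axis; with |FD| = 25.5, D = (59.809, 3.6209). The perpendicularity gives DN at right angles to FD, so DN runs at 70.300°; with |DN| = 24.0, N = (67.899, 26.216). Then |LN| = |N − L| = 72.784.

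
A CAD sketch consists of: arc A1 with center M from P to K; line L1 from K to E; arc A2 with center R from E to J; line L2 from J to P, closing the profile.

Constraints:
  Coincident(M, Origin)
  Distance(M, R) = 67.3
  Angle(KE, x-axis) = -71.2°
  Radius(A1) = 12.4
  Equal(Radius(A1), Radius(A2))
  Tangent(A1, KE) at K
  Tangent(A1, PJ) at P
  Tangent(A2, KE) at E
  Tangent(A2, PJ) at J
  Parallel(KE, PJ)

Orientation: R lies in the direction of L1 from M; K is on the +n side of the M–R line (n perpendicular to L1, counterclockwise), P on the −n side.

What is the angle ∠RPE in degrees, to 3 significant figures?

9.79°

The slot axis is L1's direction at -71.2°, so u = (cos -71.2°, sin -71.2°) = (0.322, -0.947) and n = (−sin -71.2°, cos -71.2°) = (0.947, 0.322). M is at the origin and R lies 67.3 along u from M, so R = 67.3·u = (21.7, -63.7). Tangency of A1 to both parallel lines with radius 12.4 puts K and P at M ± 12.4·n: K = (11.7, 4.00), P = (-11.7, -4.00). Equal radii place E and J the same way about R: E = R + 12.4·n = (33.4, -59.7), J = R − 12.4·n = (9.95, -67.7). Then cos ∠RPE = PR·PE / (|PR||PE|), giving 9.79°.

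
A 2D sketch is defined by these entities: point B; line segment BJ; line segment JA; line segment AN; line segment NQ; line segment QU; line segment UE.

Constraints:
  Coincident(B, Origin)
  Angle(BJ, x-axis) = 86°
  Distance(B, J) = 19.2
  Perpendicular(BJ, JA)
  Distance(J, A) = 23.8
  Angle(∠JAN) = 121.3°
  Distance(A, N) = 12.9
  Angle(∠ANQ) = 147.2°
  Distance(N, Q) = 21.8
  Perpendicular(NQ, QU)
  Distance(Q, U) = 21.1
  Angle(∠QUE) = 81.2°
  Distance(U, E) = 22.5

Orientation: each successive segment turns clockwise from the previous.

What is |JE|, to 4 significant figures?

16.37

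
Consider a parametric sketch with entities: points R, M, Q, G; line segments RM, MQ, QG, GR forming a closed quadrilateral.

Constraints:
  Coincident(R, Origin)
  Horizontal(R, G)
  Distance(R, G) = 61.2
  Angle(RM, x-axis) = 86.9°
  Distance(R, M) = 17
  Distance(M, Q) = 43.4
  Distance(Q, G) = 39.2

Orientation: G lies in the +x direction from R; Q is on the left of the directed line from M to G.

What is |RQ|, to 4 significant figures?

53.02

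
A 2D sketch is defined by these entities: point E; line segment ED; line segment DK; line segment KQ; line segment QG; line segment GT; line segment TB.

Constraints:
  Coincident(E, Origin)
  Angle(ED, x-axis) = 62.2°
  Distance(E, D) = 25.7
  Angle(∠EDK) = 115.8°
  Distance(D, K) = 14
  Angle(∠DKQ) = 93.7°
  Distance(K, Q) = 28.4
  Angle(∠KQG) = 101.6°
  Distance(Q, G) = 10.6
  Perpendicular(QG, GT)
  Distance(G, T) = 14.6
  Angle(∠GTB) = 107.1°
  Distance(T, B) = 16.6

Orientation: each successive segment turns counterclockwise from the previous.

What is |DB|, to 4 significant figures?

17.76

E is at the origin; ED runs at 62.2° with length 25.7, so D = (11.99, 22.73). ∠EDK = 115.8° gives DK at 126.4° from the x-axis; with |DK| = 14.0, K = (3.678, 34.00). ∠DKQ = 93.7° gives KQ at -147.3° from the x-axis; with |KQ| = 28.4, Q = (-20.22, 18.66). ∠KQG = 101.6° gives QG at -68.90° from the x-axis; with |QG| = 10.6, G = (-16.40, 8.770). The perpendicularity gives GT at right angles to QG, so GT runs at 21.10°; with |GT| = 14.6, T = (-2.784, 14.03). ∠GTB = 107.1° gives TB at 94.00° from the x-axis; with |TB| = 16.6, B = (-3.942, 30.59). Then |DB| = |B − D| = 17.76.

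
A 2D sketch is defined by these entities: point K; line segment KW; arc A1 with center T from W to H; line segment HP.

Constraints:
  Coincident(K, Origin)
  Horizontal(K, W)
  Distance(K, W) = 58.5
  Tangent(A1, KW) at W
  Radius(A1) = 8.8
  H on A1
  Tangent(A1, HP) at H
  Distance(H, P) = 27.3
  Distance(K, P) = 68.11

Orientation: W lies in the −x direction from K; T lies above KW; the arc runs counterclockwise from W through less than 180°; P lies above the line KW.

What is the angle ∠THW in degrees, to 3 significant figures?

37.7°

K is at the origin; K and W share the same y with |KW| = 58.5 and W on the −x side, so W = (-58.5, 0.00). The tangent condition forces TW to be normal to KW, so T = W + (0, 8.8) = (-58.5, 8.80). Since TH ⟂ HP (tangency), |TP| = √(8.8² + 27.3²) = 28.7 regardless of where H sits on A1. So P lies on both circle(K, 68.11) and circle(T, 28.7); the above-KW intersection is P = (-56.9, 37.4). H is the foot of the tangent from P: H = (-50.0, 11.0).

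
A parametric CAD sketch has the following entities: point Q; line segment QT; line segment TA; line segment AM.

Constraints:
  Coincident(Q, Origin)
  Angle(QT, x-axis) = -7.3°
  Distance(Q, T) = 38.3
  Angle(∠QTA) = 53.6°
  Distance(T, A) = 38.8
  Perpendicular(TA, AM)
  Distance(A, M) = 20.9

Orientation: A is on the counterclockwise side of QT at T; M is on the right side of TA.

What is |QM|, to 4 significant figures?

54.17

∠QTA = 53.6°, so TA runs at -7.3° + (180° − 53.6°) = 119.1° from the x-axis; with |TA| = 38.8, A = T + 38.8·(cos 119.1°, sin 119.1°) = (19.12, 29.04). TA ⟂ AM; with |AM| = 20.9 on the right of TA, M = A + 20.9·(0.8738, 0.4863) = (37.38, 39.20). Then |QM| = |M − Q| = 54.17.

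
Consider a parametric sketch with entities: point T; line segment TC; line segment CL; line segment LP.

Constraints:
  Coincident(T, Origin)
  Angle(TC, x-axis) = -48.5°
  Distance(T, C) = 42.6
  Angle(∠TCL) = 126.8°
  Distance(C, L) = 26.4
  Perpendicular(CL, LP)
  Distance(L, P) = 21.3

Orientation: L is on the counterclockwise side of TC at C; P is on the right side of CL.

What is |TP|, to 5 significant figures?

75.934

T is at the origin; TC runs at -48.5° with length 42.6, so C = 42.6·(cos -48.5°, sin -48.5°) = (28.228, -31.906). ∠TCL = 126.8°, so CL runs at -48.5° + (180° − 126.8°) = 4.7000° from the x-axis; with |CL| = 26.4, L = C + 26.4·(cos 4.7000°, sin 4.7000°) = (54.539, -29.742). CL is perpendicular to LP; with |LP| = 21.3 on the right of CL, P = L + 21.3·(0.081939, -0.99664) = (56.284, -50.971). Then |TP| = |P − T| = 75.934.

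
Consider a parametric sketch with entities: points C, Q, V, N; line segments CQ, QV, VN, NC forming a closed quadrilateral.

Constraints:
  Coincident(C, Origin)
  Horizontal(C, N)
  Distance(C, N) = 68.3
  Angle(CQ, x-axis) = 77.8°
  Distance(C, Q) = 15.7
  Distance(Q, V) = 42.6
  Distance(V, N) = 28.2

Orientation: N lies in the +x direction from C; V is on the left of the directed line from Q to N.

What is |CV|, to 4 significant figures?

48.97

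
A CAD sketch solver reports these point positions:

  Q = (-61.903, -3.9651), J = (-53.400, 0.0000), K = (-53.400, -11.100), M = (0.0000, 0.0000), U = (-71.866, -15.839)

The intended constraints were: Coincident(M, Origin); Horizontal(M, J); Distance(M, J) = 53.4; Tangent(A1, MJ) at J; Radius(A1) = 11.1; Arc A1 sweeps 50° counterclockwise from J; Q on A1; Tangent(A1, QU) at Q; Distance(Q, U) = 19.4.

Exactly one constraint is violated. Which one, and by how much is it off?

Distance(Q, U) = 19.4 — off by 3.90.

M = (0.00, 0.00) ✓; M.y = 0.00, J.y = 0.00 ✓; |MJ| = 53.40 ✓; ∠(KJ, JM) = 90.00° ✓; |KJ| = 11.10 ✓; bearing(K→Q) − bearing(K→J) = 50.00° ✓; |KQ| = 11.10 ✓; ∠(KQ, QU) = 90.00° ✓; |QU| = 15.50 ✗.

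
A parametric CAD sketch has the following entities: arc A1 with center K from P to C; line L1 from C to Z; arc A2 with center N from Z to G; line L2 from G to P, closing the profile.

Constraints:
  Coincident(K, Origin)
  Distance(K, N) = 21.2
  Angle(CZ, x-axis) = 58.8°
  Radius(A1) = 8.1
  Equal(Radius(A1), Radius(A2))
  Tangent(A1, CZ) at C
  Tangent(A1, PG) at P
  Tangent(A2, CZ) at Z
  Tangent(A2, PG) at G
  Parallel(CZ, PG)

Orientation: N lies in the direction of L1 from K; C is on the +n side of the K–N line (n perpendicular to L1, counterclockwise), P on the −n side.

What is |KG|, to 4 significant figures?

22.69

The slot axis is L1's direction at 58.8°, so u = (cos 58.8°, sin 58.8°) = (0.5180, 0.8554) and n = (−sin 58.8°, cos 58.8°) = (-0.8554, 0.5180). K is at the origin and N lies 21.2 along u from K, so N = 21.2·u = (10.98, 18.13). Tangency of A1 to both parallel lines with radius 8.1 puts C and P at K ± 8.1·n: C = (-6.928, 4.196), P = (6.928, -4.196). Equal radii place Z and G the same way about N: Z = N + 8.1·n = (4.054, 22.33), G = N − 8.1·n = (17.91, 13.94). Then |KG| = |G − K| = 22.69.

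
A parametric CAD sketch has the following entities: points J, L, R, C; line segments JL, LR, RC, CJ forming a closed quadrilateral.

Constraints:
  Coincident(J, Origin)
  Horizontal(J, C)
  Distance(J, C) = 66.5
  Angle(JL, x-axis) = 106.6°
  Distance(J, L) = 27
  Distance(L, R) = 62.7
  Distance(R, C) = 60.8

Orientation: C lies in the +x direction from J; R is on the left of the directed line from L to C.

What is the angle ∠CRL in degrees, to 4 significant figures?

79.03°

J is at the origin; JC is horizontal with |JC| = 66.5 and C in +x, so C = (66.5, 0). JL runs at 106.6° with |JL| = 27.0, so L = (-7.714, 25.87). R is determined by |LR| = 62.7 and |RC| = 60.8 together: it lies at the intersection of circle(L, 62.7) and circle(C, 60.8). With |LC| = 78.59, the foot of the radical line on LC is 40.79 from L and the perpendicular offset is √(62.7² − 40.79²) = 47.62. Taking the left-of-LC solution: R = (46.48, 57.41).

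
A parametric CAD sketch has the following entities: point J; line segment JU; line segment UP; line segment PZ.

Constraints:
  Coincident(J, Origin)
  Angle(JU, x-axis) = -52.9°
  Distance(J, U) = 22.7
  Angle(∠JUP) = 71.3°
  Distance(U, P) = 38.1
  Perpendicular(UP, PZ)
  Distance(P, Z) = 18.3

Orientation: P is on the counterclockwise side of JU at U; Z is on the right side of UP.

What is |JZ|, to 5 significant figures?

50.341

J is at the origin; JU runs at -52.9° with length 22.7, so U = 22.7·(cos -52.9°, sin -52.9°) = (13.693, -18.105). ∠JUP = 71.3°, so UP runs at -52.9° + (180° − 71.3°) = 55.800° from the x-axis; with |UP| = 38.1, P = U + 38.1·(cos 55.800°, sin 55.800°) = (35.108, 13.407). UP ⟂ PZ; with |PZ| = 18.3 on the right of UP, Z = P + 18.3·(0.82708, -0.56208) = (50.244, 3.1205). Then |JZ| = |Z − J| = 50.341.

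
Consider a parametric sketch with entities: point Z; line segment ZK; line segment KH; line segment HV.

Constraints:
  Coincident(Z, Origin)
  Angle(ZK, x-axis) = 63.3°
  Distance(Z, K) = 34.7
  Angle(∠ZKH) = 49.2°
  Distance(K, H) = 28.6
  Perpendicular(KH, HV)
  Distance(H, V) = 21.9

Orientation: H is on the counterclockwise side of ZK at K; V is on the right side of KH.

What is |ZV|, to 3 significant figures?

48.5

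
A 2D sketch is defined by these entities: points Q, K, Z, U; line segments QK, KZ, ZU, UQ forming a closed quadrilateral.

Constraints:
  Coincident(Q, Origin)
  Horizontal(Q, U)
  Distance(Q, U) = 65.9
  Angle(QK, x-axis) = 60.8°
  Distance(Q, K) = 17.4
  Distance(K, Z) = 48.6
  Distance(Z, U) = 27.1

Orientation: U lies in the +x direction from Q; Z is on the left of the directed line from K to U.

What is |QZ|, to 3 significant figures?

61.5

Checks: |KZ| = 48.60 ✓; |ZU| = 27.10 ✓.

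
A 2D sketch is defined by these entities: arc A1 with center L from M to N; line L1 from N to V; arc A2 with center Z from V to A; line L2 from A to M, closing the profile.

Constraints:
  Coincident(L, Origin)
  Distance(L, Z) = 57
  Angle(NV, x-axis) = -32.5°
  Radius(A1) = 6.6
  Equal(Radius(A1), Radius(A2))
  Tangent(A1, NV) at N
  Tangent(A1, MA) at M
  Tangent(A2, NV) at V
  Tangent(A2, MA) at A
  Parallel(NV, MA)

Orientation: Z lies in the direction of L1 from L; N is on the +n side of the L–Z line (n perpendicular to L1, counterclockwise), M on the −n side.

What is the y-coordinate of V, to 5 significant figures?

-25.060

The slot axis is L1's direction at -32.5°, so u = (cos -32.5°, sin -32.5°) = (0.84339, -0.53730) and n = (−sin -32.5°, cos -32.5°) = (0.53730, 0.84339). L is at the origin and Z lies 57.0 along u from L, so Z = 57.0·u = (48.073, -30.626). Tangency of A1 to both parallel lines with radius 6.6 puts N and M at L ± 6.6·n: N = (3.5462, 5.5664), M = (-3.5462, -5.5664). Equal radii place V and A the same way about Z: V = Z + 6.6·n = (51.619, -25.060), A = Z − 6.6·n = (44.527, -36.192). So V.y = -25.060.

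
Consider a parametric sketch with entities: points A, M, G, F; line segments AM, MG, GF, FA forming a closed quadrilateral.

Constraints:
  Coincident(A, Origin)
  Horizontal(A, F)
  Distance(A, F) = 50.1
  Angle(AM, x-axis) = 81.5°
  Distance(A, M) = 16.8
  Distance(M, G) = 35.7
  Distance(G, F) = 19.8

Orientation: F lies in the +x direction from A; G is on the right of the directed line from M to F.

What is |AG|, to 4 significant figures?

31.32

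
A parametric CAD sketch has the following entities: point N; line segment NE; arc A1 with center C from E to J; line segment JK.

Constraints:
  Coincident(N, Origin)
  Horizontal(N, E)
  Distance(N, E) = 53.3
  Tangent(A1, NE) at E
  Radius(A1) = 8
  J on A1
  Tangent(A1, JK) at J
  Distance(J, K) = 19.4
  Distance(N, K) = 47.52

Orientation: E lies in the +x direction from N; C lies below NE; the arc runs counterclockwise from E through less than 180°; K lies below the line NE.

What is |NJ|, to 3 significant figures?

46.0

N is at the origin; N and E share the same y with |NE| = 53.3 and E on the +x side, so E = (53.3, 0.00). A1 meets NE tangentially, so CE is at right angles to NE, so C = E + (0, -8) = (53.3, -8.00). Since CJ ⟂ JK (tangency), |CK| = √(8.0² + 19.4²) = 21.0 regardless of where J sits on A1. So K lies on both circle(N, 47.52) and circle(C, 21.0); the below-NE intersection is K = (40.6, -24.7). J is the foot of the tangent from K: J = (45.6, -5.95).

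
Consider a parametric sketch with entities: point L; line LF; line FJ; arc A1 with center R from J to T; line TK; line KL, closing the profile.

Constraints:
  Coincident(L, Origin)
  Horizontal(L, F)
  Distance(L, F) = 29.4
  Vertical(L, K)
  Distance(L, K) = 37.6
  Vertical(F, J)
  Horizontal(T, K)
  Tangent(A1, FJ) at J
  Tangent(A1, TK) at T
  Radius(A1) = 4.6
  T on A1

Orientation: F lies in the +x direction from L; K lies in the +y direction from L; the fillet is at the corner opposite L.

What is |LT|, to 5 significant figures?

45.042

L is at the origin; L and F share the same y with |LF| = 29.4 and F on the +x side, so F = (29.400, 0.0000). L and K share the same x with |LK| = 37.6 and K on the +y side, so K = (0.0000, 37.600). The virtual corner opposite L is at (29.400, 37.600). Since A1 is tangent to FJ there, RJ ⟂ FJ and A1 meets TK tangentially, so RT is at right angles to TK, with radius 4.6, so the center R sits 4.6 in from both sides at R = (24.800, 33.000). That places the tangent points at J = (29.400, 33.000) on FJ and T = (24.800, 37.600) on TK. Then |LT| = |T − L| = 45.042.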